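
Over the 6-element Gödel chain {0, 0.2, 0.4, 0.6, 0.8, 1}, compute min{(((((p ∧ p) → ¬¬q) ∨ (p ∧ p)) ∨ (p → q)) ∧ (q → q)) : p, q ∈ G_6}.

0.20

The minimum is attained at p = 0.2, q = 0:
  (p ∧ p) = min(0.2, 0.2) = 0.2
  ¬q: Gödel ¬ of 0 = 1 (operand is 0)
  ¬¬q: Gödel ¬ of 1 = 0 (operand ≠ 0)
  ((p ∧ p) → ¬¬q): 0.2 > 0, so result = 0
  (p ∧ p) = min(0.2, 0.2) = 0.2
  (((p ∧ p) → ¬¬q) ∨ (p ∧ p)) = max(0, 0.2) = 0.2
  (p → q): 0.2 > 0, so result = 0
  ((((p ∧ p) → ¬¬q) ∨ (p ∧ p)) ∨ (p → q)) = max(0.2, 0) = 0.2
  (q → q): 0 ≤ 0, so result = 1
  (((((p ∧ p) → ¬¬q) ∨ (p ∧ p)) ∨ (p → q)) ∧ (q → q)) = min(0.2, 1) = 0.2
Checking all 36 assignments confirms none give a value below 0.20.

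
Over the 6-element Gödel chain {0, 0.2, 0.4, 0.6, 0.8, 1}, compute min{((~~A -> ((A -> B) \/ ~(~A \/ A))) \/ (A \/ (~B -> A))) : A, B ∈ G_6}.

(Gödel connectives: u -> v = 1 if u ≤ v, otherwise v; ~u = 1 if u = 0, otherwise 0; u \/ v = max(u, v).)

0.20

The minimum is attained at A = 0.2, B = 0:
  ~A: Gödel ¬ of 0.2 = 0 (operand ≠ 0)
  ~~A: Gödel ¬ of 0 = 1 (operand is 0)
  (A -> B): 0.2 > 0, so result = 0
  ~A: Gödel ¬ of 0.2 = 0 (operand ≠ 0)
  (~A \/ A) = max(0, 0.2) = 0.2
  ~(~A \/ A): Gödel ¬ of 0.2 = 0 (operand ≠ 0)
  ((A -> B) \/ ~(~A \/ A)) = max(0, 0) = 0
  (~~A -> ((A -> B) \/ ~(~A \/ A))): 1 > 0, so result = 0
  ~B: Gödel ¬ of 0 = 1 (operand is 0)
  (~B -> A): 1 > 0.2, so result = 0.2
  (A \/ (~B -> A)) = max(0.2, 0.2) = 0.2
  ((~~A -> ((A -> B) \/ ~(~A \/ A))) \/ (A \/ (~B -> A))) = max(0, 0.2) = 0.2
Checking all 36 assignments confirms none give a value below 0.20.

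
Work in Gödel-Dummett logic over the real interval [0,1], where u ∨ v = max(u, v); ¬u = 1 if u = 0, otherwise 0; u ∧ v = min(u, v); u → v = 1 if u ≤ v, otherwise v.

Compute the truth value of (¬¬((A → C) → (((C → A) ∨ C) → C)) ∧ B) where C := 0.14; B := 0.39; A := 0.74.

0.39

(A → C): 0.74 > 0.14, so result = 0.14
(C → A): 0.14 ≤ 0.74, so result = 1
((C → A) ∨ C) = max(1, 0.14) = 1
(((C → A) ∨ C) → C): 1 > 0.14, so result = 0.14
((A → C) → (((C → A) ∨ C) → C)): 0.14 ≤ 0.14, so result = 1
¬((A → C) → (((C → A) ∨ C) → C)): Gödel ¬ of 1 = 0 (operand ≠ 0)
¬¬((A → C) → (((C → A) ∨ C) → C)): Gödel ¬ of 0 = 1 (operand is 0)
(¬¬((A → C) → (((C → A) ∨ C) → C)) ∧ B) = min(1, 0.39) = 0.39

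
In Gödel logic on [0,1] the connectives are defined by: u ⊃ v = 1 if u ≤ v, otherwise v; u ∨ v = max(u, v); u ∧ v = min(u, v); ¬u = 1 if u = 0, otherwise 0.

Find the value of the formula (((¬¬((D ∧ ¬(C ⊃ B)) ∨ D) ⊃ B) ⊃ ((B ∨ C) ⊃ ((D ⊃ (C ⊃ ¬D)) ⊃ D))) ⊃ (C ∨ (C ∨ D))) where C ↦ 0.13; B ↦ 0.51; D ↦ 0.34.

0.34

(C ⊃ B): 0.13 ≤ 0.51, so result = 1
¬(C ⊃ B): Gödel ¬ of 1 = 0 (operand ≠ 0)
(D ∧ ¬(C ⊃ B)) = min(0.34, 0) = 0
((D ∧ ¬(C ⊃ B)) ∨ D) = max(0, 0.34) = 0.34
¬((D ∧ ¬(C ⊃ B)) ∨ D): Gödel ¬ of 0.34 = 0 (operand ≠ 0)
¬¬((D ∧ ¬(C ⊃ B)) ∨ D): Gödel ¬ of 0 = 1 (operand is 0)
(¬¬((D ∧ ¬(C ⊃ B)) ∨ D) ⊃ B): 1 > 0.51, so result = 0.51
(B ∨ C) = max(0.51, 0.13) = 0.51
¬D: Gödel ¬ of 0.34 = 0 (operand ≠ 0)
(C ⊃ ¬D): 0.13 > 0, so result = 0
(D ⊃ (C ⊃ ¬D)): 0.34 > 0, so result = 0
((D ⊃ (C ⊃ ¬D)) ⊃ D): 0 ≤ 0.34, so result = 1
((B ∨ C) ⊃ ((D ⊃ (C ⊃ ¬D)) ⊃ D)): 0.51 ≤ 1, so result = 1
((¬¬((D ∧ ¬(C ⊃ B)) ∨ D) ⊃ B) ⊃ ((B ∨ C) ⊃ ((D ⊃ (C ⊃ ¬D)) ⊃ D))): 0.51 ≤ 1, so result = 1
(C ∨ D) = max(0.13, 0.34) = 0.34
(C ∨ (C ∨ D)) = max(0.13, 0.34) = 0.34
(((¬¬((D ∧ ¬(C ⊃ B)) ∨ D) ⊃ B) ⊃ ((B ∨ C) ⊃ ((D ⊃ (C ⊃ ¬D)) ⊃ D))) ⊃ (C ∨ (C ∨ D))): 1 > 0.34, so result = 0.34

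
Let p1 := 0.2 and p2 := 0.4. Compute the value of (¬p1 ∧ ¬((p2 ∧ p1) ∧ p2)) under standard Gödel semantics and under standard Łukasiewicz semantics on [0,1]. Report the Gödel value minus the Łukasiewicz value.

Gödel evaluation:
  ¬p1: Gödel ¬ of 0.2 = 0 (operand ≠ 0)
  (p2 ∧ p1) = min(0.4, 0.2) = 0.2
  ((p2 ∧ p1) ∧ p2) = min(0.2, 0.4) = 0.2
  ¬((p2 ∧ p1) ∧ p2): Gödel ¬ of 0.2 = 0 (operand ≠ 0)
  (¬p1 ∧ ¬((p2 ∧ p1) ∧ p2)) = min(0, 0) = 0
  Gödel value = 0
Łukasiewicz evaluation:
  ¬p1: Łukasiewicz ¬ gives 1 − 0.2 = 0.8
  (p2 ∧ p1) = min(0.4, 0.2) = 0.2
  ((p2 ∧ p1) ∧ p2) = min(0.2, 0.4) = 0.2
  ¬((p2 ∧ p1) ∧ p2): Łukasiewicz ¬ gives 1 − 0.2 = 0.8
  (¬p1 ∧ ¬((p2 ∧ p1) ∧ p2)) = min(0.8, 0.8) = 0.8
  Łukasiewicz value = 0.8
Difference: 0 − 0.8 = -0.80

-0.80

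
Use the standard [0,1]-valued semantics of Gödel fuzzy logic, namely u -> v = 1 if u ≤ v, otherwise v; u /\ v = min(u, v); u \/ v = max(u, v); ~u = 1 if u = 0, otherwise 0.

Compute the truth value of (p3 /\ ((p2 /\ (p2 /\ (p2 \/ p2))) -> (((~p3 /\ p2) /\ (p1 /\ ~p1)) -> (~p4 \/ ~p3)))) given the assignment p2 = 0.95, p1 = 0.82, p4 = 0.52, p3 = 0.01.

(p2 \/ p2) = max(0.95, 0.95) = 0.95
(p2 /\ (p2 \/ p2)) = min(0.95, 0.95) = 0.95
(p2 /\ (p2 /\ (p2 \/ p2))) = min(0.95, 0.95) = 0.95
~p3: Gödel ¬ of 0.01 = 0 (operand ≠ 0)
(~p3 /\ p2) = min(0, 0.95) = 0
~p1: Gödel ¬ of 0.82 = 0 (operand ≠ 0)
(p1 /\ ~p1) = min(0.82, 0) = 0
((~p3 /\ p2) /\ (p1 /\ ~p1)) = min(0, 0) = 0
~p4: Gödel ¬ of 0.52 = 0 (operand ≠ 0)
~p3: Gödel ¬ of 0.01 = 0 (operand ≠ 0)
(~p4 \/ ~p3) = max(0, 0) = 0
(((~p3 /\ p2) /\ (p1 /\ ~p1)) -> (~p4 \/ ~p3)): 0 ≤ 0, so result = 1
((p2 /\ (p2 /\ (p2 \/ p2))) -> (((~p3 /\ p2) /\ (p1 /\ ~p1)) -> (~p4 \/ ~p3))): 0.95 ≤ 1, so result = 1
(p3 /\ ((p2 /\ (p2 /\ (p2 \/ p2))) -> (((~p3 /\ p2) /\ (p1 /\ ~p1)) -> (~p4 \/ ~p3)))) = min(0.01, 1) = 0.01

0.01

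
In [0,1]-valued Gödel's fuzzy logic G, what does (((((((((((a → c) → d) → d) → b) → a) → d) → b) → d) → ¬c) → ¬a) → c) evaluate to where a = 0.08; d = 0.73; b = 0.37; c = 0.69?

(a → c): 0.08 ≤ 0.69, so result = 1
((a → c) → d): 1 > 0.73, so result = 0.73
(((a → c) → d) → d): 0.73 ≤ 0.73, so result = 1
((((a → c) → d) → d) → b): 1 > 0.37, so result = 0.37
(((((a → c) → d) → d) → b) → a): 0.37 > 0.08, so result = 0.08
((((((a → c) → d) → d) → b) → a) → d): 0.08 ≤ 0.73, so result = 1
(((((((a → c) → d) → d) → b) → a) → d) → b): 1 > 0.37, so result = 0.37
((((((((a → c) → d) → d) → b) → a) → d) → b) → d): 0.37 ≤ 0.73, so result = 1
¬c: Gödel ¬ of 0.69 = 0 (operand ≠ 0)
(((((((((a → c) → d) → d) → b) → a) → d) → b) → d) → ¬c): 1 > 0, so result = 0
¬a: Gödel ¬ of 0.08 = 0 (operand ≠ 0)
((((((((((a → c) → d) → d) → b) → a) → d) → b) → d) → ¬c) → ¬a): 0 ≤ 0, so result = 1
(((((((((((a → c) → d) → d) → b) → a) → d) → b) → d) → ¬c) → ¬a) → c): 1 > 0.69, so result = 0.69

0.69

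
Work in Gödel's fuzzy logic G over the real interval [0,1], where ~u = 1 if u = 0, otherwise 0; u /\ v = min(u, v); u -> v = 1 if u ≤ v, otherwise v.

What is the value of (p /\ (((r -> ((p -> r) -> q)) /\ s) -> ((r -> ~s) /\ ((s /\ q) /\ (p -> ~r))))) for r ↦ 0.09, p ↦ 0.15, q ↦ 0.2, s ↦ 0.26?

(p -> r): 0.15 > 0.09, so result = 0.09
((p -> r) -> q): 0.09 ≤ 0.2, so result = 1
(r -> ((p -> r) -> q)): 0.09 ≤ 1, so result = 1
((r -> ((p -> r) -> q)) /\ s) = min(1, 0.26) = 0.26
~s: Gödel ¬ of 0.26 = 0 (operand ≠ 0)
(r -> ~s): 0.09 > 0, so result = 0
(s /\ q) = min(0.26, 0.2) = 0.2
~r: Gödel ¬ of 0.09 = 0 (operand ≠ 0)
(p -> ~r): 0.15 > 0, so result = 0
((s /\ q) /\ (p -> ~r)) = min(0.2, 0) = 0
((r -> ~s) /\ ((s /\ q) /\ (p -> ~r))) = min(0, 0) = 0
(((r -> ((p -> r) -> q)) /\ s) -> ((r -> ~s) /\ ((s /\ q) /\ (p -> ~r)))): 0.26 > 0, so result = 0
(p /\ (((r -> ((p -> r) -> q)) /\ s) -> ((r -> ~s) /\ ((s /\ q) /\ (p -> ~r))))) = min(0.15, 0) = 0

0.00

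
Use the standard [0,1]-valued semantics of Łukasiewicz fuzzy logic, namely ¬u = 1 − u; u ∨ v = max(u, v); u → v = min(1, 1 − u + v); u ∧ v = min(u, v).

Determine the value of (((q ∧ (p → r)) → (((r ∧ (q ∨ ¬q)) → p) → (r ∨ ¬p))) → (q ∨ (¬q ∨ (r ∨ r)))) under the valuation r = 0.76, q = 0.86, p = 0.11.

0.86

(p → r): min(1, 1 − 0.11 + 0.76) = 1
(q ∧ (p → r)) = min(0.86, 1) = 0.86
¬q: Łukasiewicz ¬ gives 1 − 0.86 = 0.14
(q ∨ ¬q) = max(0.86, 0.14) = 0.86
(r ∧ (q ∨ ¬q)) = min(0.76, 0.86) = 0.76
((r ∧ (q ∨ ¬q)) → p): min(1, 1 − 0.76 + 0.11) = 0.35
¬p: Łukasiewicz ¬ gives 1 − 0.11 = 0.89
(r ∨ ¬p) = max(0.76, 0.89) = 0.89
(((r ∧ (q ∨ ¬q)) → p) → (r ∨ ¬p)): min(1, 1 − 0.35 + 0.89) = 1
((q ∧ (p → r)) → (((r ∧ (q ∨ ¬q)) → p) → (r ∨ ¬p))): min(1, 1 − 0.86 + 1) = 1
¬q: Łukasiewicz ¬ gives 1 − 0.86 = 0.14
(r ∨ r) = max(0.76, 0.76) = 0.76
(¬q ∨ (r ∨ r)) = max(0.14, 0.76) = 0.76
(q ∨ (¬q ∨ (r ∨ r))) = max(0.86, 0.76) = 0.86
(((q ∧ (p → r)) → (((r ∧ (q ∨ ¬q)) → p) → (r ∨ ¬p))) → (q ∨ (¬q ∨ (r ∨ r)))): min(1, 1 − 1 + 0.86) = 0.86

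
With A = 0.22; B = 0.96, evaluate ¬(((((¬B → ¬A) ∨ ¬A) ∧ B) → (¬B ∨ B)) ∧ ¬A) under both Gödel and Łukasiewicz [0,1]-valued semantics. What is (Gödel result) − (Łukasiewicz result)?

0.78

Gödel evaluation:
  ¬B: Gödel ¬ of 0.96 = 0 (operand ≠ 0)
  ¬A: Gödel ¬ of 0.22 = 0 (operand ≠ 0)
  (¬B → ¬A): 0 ≤ 0, so result = 1
  ¬A: Gödel ¬ of 0.22 = 0 (operand ≠ 0)
  ((¬B → ¬A) ∨ ¬A) = max(1, 0) = 1
  (((¬B → ¬A) ∨ ¬A) ∧ B) = min(1, 0.96) = 0.96
  ¬B: Gödel ¬ of 0.96 = 0 (operand ≠ 0)
  (¬B ∨ B) = max(0, 0.96) = 0.96
  ((((¬B → ¬A) ∨ ¬A) ∧ B) → (¬B ∨ B)): 0.96 ≤ 0.96, so result = 1
  ¬A: Gödel ¬ of 0.22 = 0 (operand ≠ 0)
  (((((¬B → ¬A) ∨ ¬A) ∧ B) → (¬B ∨ B)) ∧ ¬A) = min(1, 0) = 0
  ¬(((((¬B → ¬A) ∨ ¬A) ∧ B) → (¬B ∨ B)) ∧ ¬A): Gödel ¬ of 0 = 1 (operand is 0)
  Gödel value = 1
Łukasiewicz evaluation:
  ¬B: Łukasiewicz ¬ gives 1 − 0.96 = 0.04
  ¬A: Łukasiewicz ¬ gives 1 − 0.22 = 0.78
  (¬B → ¬A): min(1, 1 − 0.04 + 0.78) = 1
  ¬A: Łukasiewicz ¬ gives 1 − 0.22 = 0.78
  ((¬B → ¬A) ∨ ¬A) = max(1, 0.78) = 1
  (((¬B → ¬A) ∨ ¬A) ∧ B) = min(1, 0.96) = 0.96
  ¬B: Łukasiewicz ¬ gives 1 − 0.96 = 0.04
  (¬B ∨ B) = max(0.04, 0.96) = 0.96
  ((((¬B → ¬A) ∨ ¬A) ∧ B) → (¬B ∨ B)): min(1, 1 − 0.96 + 0.96) = 1
  ¬A: Łukasiewicz ¬ gives 1 − 0.22 = 0.78
  (((((¬B → ¬A) ∨ ¬A) ∧ B) → (¬B ∨ B)) ∧ ¬A) = min(1, 0.78) = 0.78
  ¬(((((¬B → ¬A) ∨ ¬A) ∧ B) → (¬B ∨ B)) ∧ ¬A): Łukasiewicz ¬ gives 1 − 0.78 = 0.22
  Łukasiewicz value = 0.22
Difference: 1 − 0.22 = 0.78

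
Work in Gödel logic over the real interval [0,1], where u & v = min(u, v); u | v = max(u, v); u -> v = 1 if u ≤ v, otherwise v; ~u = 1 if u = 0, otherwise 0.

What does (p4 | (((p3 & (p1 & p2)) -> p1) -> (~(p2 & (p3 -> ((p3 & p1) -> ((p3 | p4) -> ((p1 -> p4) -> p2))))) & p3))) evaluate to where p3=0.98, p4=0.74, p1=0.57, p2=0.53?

0.74

(p1 & p2) = min(0.57, 0.53) = 0.53
(p3 & (p1 & p2)) = min(0.98, 0.53) = 0.53
((p3 & (p1 & p2)) -> p1): 0.53 ≤ 0.57, so result = 1
(p3 & p1) = min(0.98, 0.57) = 0.57
(p3 | p4) = max(0.98, 0.74) = 0.98
(p1 -> p4): 0.57 ≤ 0.74, so result = 1
((p1 -> p4) -> p2): 1 > 0.53, so result = 0.53
((p3 | p4) -> ((p1 -> p4) -> p2)): 0.98 > 0.53, so result = 0.53
((p3 & p1) -> ((p3 | p4) -> ((p1 -> p4) -> p2))): 0.57 > 0.53, so result = 0.53
(p3 -> ((p3 & p1) -> ((p3 | p4) -> ((p1 -> p4) -> p2)))): 0.98 > 0.53, so result = 0.53
(p2 & (p3 -> ((p3 & p1) -> ((p3 | p4) -> ((p1 -> p4) -> p2))))) = min(0.53, 0.53) = 0.53
~(p2 & (p3 -> ((p3 & p1) -> ((p3 | p4) -> ((p1 -> p4) -> p2))))): Gödel ¬ of 0.53 = 0 (operand ≠ 0)
(~(p2 & (p3 -> ((p3 & p1) -> ((p3 | p4) -> ((p1 -> p4) -> p2))))) & p3) = min(0, 0.98) = 0
(((p3 & (p1 & p2)) -> p1) -> (~(p2 & (p3 -> ((p3 & p1) -> ((p3 | p4) -> ((p1 -> p4) -> p2))))) & p3)): 1 > 0, so result = 0
(p4 | (((p3 & (p1 & p2)) -> p1) -> (~(p2 & (p3 -> ((p3 & p1) -> ((p3 | p4) -> ((p1 -> p4) -> p2))))) & p3))) = max(0.74, 0) = 0.74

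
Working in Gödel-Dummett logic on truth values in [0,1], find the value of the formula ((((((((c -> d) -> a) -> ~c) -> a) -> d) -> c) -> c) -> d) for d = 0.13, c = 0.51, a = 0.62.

0.13

(c -> d): 0.51 > 0.13, so result = 0.13
((c -> d) -> a): 0.13 ≤ 0.62, so result = 1
~c: Gödel ¬ of 0.51 = 0 (operand ≠ 0)
(((c -> d) -> a) -> ~c): 1 > 0, so result = 0
((((c -> d) -> a) -> ~c) -> a): 0 ≤ 0.62, so result = 1
(((((c -> d) -> a) -> ~c) -> a) -> d): 1 > 0.13, so result = 0.13
((((((c -> d) -> a) -> ~c) -> a) -> d) -> c): 0.13 ≤ 0.51, so result = 1
(((((((c -> d) -> a) -> ~c) -> a) -> d) -> c) -> c): 1 > 0.51, so result = 0.51
((((((((c -> d) -> a) -> ~c) -> a) -> d) -> c) -> c) -> d): 0.51 > 0.13, so result = 0.13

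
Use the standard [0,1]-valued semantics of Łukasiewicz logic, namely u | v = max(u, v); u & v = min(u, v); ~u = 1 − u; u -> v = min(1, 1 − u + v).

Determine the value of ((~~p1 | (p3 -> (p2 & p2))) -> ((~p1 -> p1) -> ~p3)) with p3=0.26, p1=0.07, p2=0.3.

~p1: Łukasiewicz ¬ gives 1 − 0.07 = 0.93
~~p1: Łukasiewicz ¬ gives 1 − 0.93 = 0.07
(p2 & p2) = min(0.3, 0.3) = 0.3
(p3 -> (p2 & p2)): min(1, 1 − 0.26 + 0.3) = 1
(~~p1 | (p3 -> (p2 & p2))) = max(0.07, 1) = 1
~p1: Łukasiewicz ¬ gives 1 − 0.07 = 0.93
(~p1 -> p1): min(1, 1 − 0.93 + 0.07) = 0.14
~p3: Łukasiewicz ¬ gives 1 − 0.26 = 0.74
((~p1 -> p1) -> ~p3): min(1, 1 − 0.14 + 0.74) = 1
((~~p1 | (p3 -> (p2 & p2))) -> ((~p1 -> p1) -> ~p3)): min(1, 1 − 1 + 1) = 1

1.00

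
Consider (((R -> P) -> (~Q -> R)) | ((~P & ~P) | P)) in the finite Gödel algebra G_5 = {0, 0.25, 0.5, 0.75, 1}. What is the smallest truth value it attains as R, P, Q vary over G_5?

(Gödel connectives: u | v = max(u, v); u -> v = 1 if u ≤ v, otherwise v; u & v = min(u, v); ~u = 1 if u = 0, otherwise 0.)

0.25

The minimum is attained at R = 0, P = 0.25, Q = 0:
  (R -> P): 0 ≤ 0.25, so result = 1
  ~Q: Gödel ¬ of 0 = 1 (operand is 0)
  (~Q -> R): 1 > 0, so result = 0
  ((R -> P) -> (~Q -> R)): 1 > 0, so result = 0
  ~P: Gödel ¬ of 0.25 = 0 (operand ≠ 0)
  ~P: Gödel ¬ of 0.25 = 0 (operand ≠ 0)
  (~P & ~P) = min(0, 0) = 0
  ((~P & ~P) | P) = max(0, 0.25) = 0.25
  (((R -> P) -> (~Q -> R)) | ((~P & ~P) | P)) = max(0, 0.25) = 0.25
Checking all 125 assignments confirms none give a value below 0.25.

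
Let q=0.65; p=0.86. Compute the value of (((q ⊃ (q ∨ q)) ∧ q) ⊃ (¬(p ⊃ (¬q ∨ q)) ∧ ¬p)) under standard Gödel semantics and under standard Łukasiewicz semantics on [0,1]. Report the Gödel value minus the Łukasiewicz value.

Gödel evaluation:
  (q ∨ q) = max(0.65, 0.65) = 0.65
  (q ⊃ (q ∨ q)): 0.65 ≤ 0.65, so result = 1
  ((q ⊃ (q ∨ q)) ∧ q) = min(1, 0.65) = 0.65
  ¬q: Gödel ¬ of 0.65 = 0 (operand ≠ 0)
  (¬q ∨ q) = max(0, 0.65) = 0.65
  (p ⊃ (¬q ∨ q)): 0.86 > 0.65, so result = 0.65
  ¬(p ⊃ (¬q ∨ q)): Gödel ¬ of 0.65 = 0 (operand ≠ 0)
  ¬p: Gödel ¬ of 0.86 = 0 (operand ≠ 0)
  (¬(p ⊃ (¬q ∨ q)) ∧ ¬p) = min(0, 0) = 0
  (((q ⊃ (q ∨ q)) ∧ q) ⊃ (¬(p ⊃ (¬q ∨ q)) ∧ ¬p)): 0.65 > 0, so result = 0
  Gödel value = 0
Łukasiewicz evaluation:
  (q ∨ q) = max(0.65, 0.65) = 0.65
  (q ⊃ (q ∨ q)): min(1, 1 − 0.65 + 0.65) = 1
  ((q ⊃ (q ∨ q)) ∧ q) = min(1, 0.65) = 0.65
  ¬q: Łukasiewicz ¬ gives 1 − 0.65 = 0.35
  (¬q ∨ q) = max(0.35, 0.65) = 0.65
  (p ⊃ (¬q ∨ q)): min(1, 1 − 0.86 + 0.65) = 0.79
  ¬(p ⊃ (¬q ∨ q)): Łukasiewicz ¬ gives 1 − 0.79 = 0.21
  ¬p: Łukasiewicz ¬ gives 1 − 0.86 = 0.14
  (¬(p ⊃ (¬q ∨ q)) ∧ ¬p) = min(0.21, 0.14) = 0.14
  (((q ⊃ (q ∨ q)) ∧ q) ⊃ (¬(p ⊃ (¬q ∨ q)) ∧ ¬p)): min(1, 1 − 0.65 + 0.14) = 0.49
  Łukasiewicz value = 0.49
Difference: 0 − 0.49 = -0.49

-0.49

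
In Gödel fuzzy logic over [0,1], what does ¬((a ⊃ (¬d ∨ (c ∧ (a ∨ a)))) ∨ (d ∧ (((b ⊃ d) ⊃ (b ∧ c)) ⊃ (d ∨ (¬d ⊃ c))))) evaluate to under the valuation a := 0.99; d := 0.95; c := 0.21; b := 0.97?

¬d: Gödel ¬ of 0.95 = 0 (operand ≠ 0)
(a ∨ a) = max(0.99, 0.99) = 0.99
(c ∧ (a ∨ a)) = min(0.21, 0.99) = 0.21
(¬d ∨ (c ∧ (a ∨ a))) = max(0, 0.21) = 0.21
(a ⊃ (¬d ∨ (c ∧ (a ∨ a)))): 0.99 > 0.21, so result = 0.21
(b ⊃ d): 0.97 > 0.95, so result = 0.95
(b ∧ c) = min(0.97, 0.21) = 0.21
((b ⊃ d) ⊃ (b ∧ c)): 0.95 > 0.21, so result = 0.21
¬d: Gödel ¬ of 0.95 = 0 (operand ≠ 0)
(¬d ⊃ c): 0 ≤ 0.21, so result = 1
(d ∨ (¬d ⊃ c)) = max(0.95, 1) = 1
(((b ⊃ d) ⊃ (b ∧ c)) ⊃ (d ∨ (¬d ⊃ c))): 0.21 ≤ 1, so result = 1
(d ∧ (((b ⊃ d) ⊃ (b ∧ c)) ⊃ (d ∨ (¬d ⊃ c)))) = min(0.95, 1) = 0.95
((a ⊃ (¬d ∨ (c ∧ (a ∨ a)))) ∨ (d ∧ (((b ⊃ d) ⊃ (b ∧ c)) ⊃ (d ∨ (¬d ⊃ c))))) = max(0.21, 0.95) = 0.95
¬((a ⊃ (¬d ∨ (c ∧ (a ∨ a)))) ∨ (d ∧ (((b ⊃ d) ⊃ (b ∧ c)) ⊃ (d ∨ (¬d ⊃ c))))): Gödel ¬ of 0.95 = 0 (operand ≠ 0)

0.00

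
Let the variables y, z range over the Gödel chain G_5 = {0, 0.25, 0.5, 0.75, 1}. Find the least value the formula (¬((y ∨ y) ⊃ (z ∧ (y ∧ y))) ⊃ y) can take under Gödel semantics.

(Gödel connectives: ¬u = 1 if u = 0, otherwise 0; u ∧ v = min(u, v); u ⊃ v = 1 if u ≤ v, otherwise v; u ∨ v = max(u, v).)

The minimum is attained at y = 0.25, z = 0:
  (y ∨ y) = max(0.25, 0.25) = 0.25
  (y ∧ y) = min(0.25, 0.25) = 0.25
  (z ∧ (y ∧ y)) = min(0, 0.25) = 0
  ((y ∨ y) ⊃ (z ∧ (y ∧ y))): 0.25 > 0, so result = 0
  ¬((y ∨ y) ⊃ (z ∧ (y ∧ y))): Gödel ¬ of 0 = 1 (operand is 0)
  (¬((y ∨ y) ⊃ (z ∧ (y ∧ y))) ⊃ y): 1 > 0.25, so result = 0.25
Checking all 25 assignments confirms none give a value below 0.25.

0.25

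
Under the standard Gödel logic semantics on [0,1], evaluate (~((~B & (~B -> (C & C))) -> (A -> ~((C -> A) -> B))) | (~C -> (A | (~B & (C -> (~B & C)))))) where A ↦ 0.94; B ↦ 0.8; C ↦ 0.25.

~B: Gödel ¬ of 0.8 = 0 (operand ≠ 0)
~B: Gödel ¬ of 0.8 = 0 (operand ≠ 0)
(C & C) = min(0.25, 0.25) = 0.25
(~B -> (C & C)): 0 ≤ 0.25, so result = 1
(~B & (~B -> (C & C))) = min(0, 1) = 0
(C -> A): 0.25 ≤ 0.94, so result = 1
((C -> A) -> B): 1 > 0.8, so result = 0.8
~((C -> A) -> B): Gödel ¬ of 0.8 = 0 (operand ≠ 0)
(A -> ~((C -> A) -> B)): 0.94 > 0, so result = 0
((~B & (~B -> (C & C))) -> (A -> ~((C -> A) -> B))): 0 ≤ 0, so result = 1
~((~B & (~B -> (C & C))) -> (A -> ~((C -> A) -> B))): Gödel ¬ of 1 = 0 (operand ≠ 0)
~C: Gödel ¬ of 0.25 = 0 (operand ≠ 0)
~B: Gödel ¬ of 0.8 = 0 (operand ≠ 0)
~B: Gödel ¬ of 0.8 = 0 (operand ≠ 0)
(~B & C) = min(0, 0.25) = 0
(C -> (~B & C)): 0.25 > 0, so result = 0
(~B & (C -> (~B & C))) = min(0, 0) = 0
(A | (~B & (C -> (~B & C)))) = max(0.94, 0) = 0.94
(~C -> (A | (~B & (C -> (~B & C))))): 0 ≤ 0.94, so result = 1
(~((~B & (~B -> (C & C))) -> (A -> ~((C -> A) -> B))) | (~C -> (A | (~B & (C -> (~B & C)))))) = max(0, 1) = 1

1.00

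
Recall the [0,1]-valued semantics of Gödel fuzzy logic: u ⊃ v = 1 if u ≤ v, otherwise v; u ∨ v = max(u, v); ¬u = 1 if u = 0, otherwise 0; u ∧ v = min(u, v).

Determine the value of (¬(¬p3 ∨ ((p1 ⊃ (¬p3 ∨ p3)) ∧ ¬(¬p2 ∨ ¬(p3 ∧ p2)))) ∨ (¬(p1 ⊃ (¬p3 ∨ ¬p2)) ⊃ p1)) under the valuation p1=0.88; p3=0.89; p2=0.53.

0.88

¬p3: Gödel ¬ of 0.89 = 0 (operand ≠ 0)
¬p3: Gödel ¬ of 0.89 = 0 (operand ≠ 0)
(¬p3 ∨ p3) = max(0, 0.89) = 0.89
(p1 ⊃ (¬p3 ∨ p3)): 0.88 ≤ 0.89, so result = 1
¬p2: Gödel ¬ of 0.53 = 0 (operand ≠ 0)
(p3 ∧ p2) = min(0.89, 0.53) = 0.53
¬(p3 ∧ p2): Gödel ¬ of 0.53 = 0 (operand ≠ 0)
(¬p2 ∨ ¬(p3 ∧ p2)) = max(0, 0) = 0
¬(¬p2 ∨ ¬(p3 ∧ p2)): Gödel ¬ of 0 = 1 (operand is 0)
((p1 ⊃ (¬p3 ∨ p3)) ∧ ¬(¬p2 ∨ ¬(p3 ∧ p2))) = min(1, 1) = 1
(¬p3 ∨ ((p1 ⊃ (¬p3 ∨ p3)) ∧ ¬(¬p2 ∨ ¬(p3 ∧ p2)))) = max(0, 1) = 1
¬(¬p3 ∨ ((p1 ⊃ (¬p3 ∨ p3)) ∧ ¬(¬p2 ∨ ¬(p3 ∧ p2)))): Gödel ¬ of 1 = 0 (operand ≠ 0)
¬p3: Gödel ¬ of 0.89 = 0 (operand ≠ 0)
¬p2: Gödel ¬ of 0.53 = 0 (operand ≠ 0)
(¬p3 ∨ ¬p2) = max(0, 0) = 0
(p1 ⊃ (¬p3 ∨ ¬p2)): 0.88 > 0, so result = 0
¬(p1 ⊃ (¬p3 ∨ ¬p2)): Gödel ¬ of 0 = 1 (operand is 0)
(¬(p1 ⊃ (¬p3 ∨ ¬p2)) ⊃ p1): 1 > 0.88, so result = 0.88
(¬(¬p3 ∨ ((p1 ⊃ (¬p3 ∨ p3)) ∧ ¬(¬p2 ∨ ¬(p3 ∧ p2)))) ∨ (¬(p1 ⊃ (¬p3 ∨ ¬p2)) ⊃ p1)) = max(0, 0.88) = 0.88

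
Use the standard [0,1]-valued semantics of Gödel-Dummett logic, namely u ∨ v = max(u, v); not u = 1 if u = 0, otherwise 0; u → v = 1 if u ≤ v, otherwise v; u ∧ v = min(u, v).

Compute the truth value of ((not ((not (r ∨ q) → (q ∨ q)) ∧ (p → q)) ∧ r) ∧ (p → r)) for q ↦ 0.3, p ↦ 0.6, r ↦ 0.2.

0.00

(r ∨ q) = max(0.2, 0.3) = 0.3
not (r ∨ q): Gödel ¬ of 0.3 = 0 (operand ≠ 0)
(q ∨ q) = max(0.3, 0.3) = 0.3
(not (r ∨ q) → (q ∨ q)): 0 ≤ 0.3, so result = 1
(p → q): 0.6 > 0.3, so result = 0.3
((not (r ∨ q) → (q ∨ q)) ∧ (p → q)) = min(1, 0.3) = 0.3
not ((not (r ∨ q) → (q ∨ q)) ∧ (p → q)): Gödel ¬ of 0.3 = 0 (operand ≠ 0)
(not ((not (r ∨ q) → (q ∨ q)) ∧ (p → q)) ∧ r) = min(0, 0.2) = 0
(p → r): 0.6 > 0.2, so result = 0.2
((not ((not (r ∨ q) → (q ∨ q)) ∧ (p → q)) ∧ r) ∧ (p → r)) = min(0, 0.2) = 0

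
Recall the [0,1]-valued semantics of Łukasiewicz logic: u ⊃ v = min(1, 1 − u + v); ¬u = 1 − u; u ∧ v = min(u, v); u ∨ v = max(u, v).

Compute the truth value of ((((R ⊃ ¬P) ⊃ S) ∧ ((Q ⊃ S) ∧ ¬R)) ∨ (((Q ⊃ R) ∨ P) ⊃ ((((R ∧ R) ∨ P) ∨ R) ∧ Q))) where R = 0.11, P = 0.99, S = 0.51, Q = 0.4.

0.61

¬P: Łukasiewicz ¬ gives 1 − 0.99 = 0.01
(R ⊃ ¬P): min(1, 1 − 0.11 + 0.01) = 0.9
((R ⊃ ¬P) ⊃ S): min(1, 1 − 0.9 + 0.51) = 0.61
(Q ⊃ S): min(1, 1 − 0.4 + 0.51) = 1
¬R: Łukasiewicz ¬ gives 1 − 0.11 = 0.89
((Q ⊃ S) ∧ ¬R) = min(1, 0.89) = 0.89
(((R ⊃ ¬P) ⊃ S) ∧ ((Q ⊃ S) ∧ ¬R)) = min(0.61, 0.89) = 0.61
(Q ⊃ R): min(1, 1 − 0.4 + 0.11) = 0.71
((Q ⊃ R) ∨ P) = max(0.71, 0.99) = 0.99
(R ∧ R) = min(0.11, 0.11) = 0.11
((R ∧ R) ∨ P) = max(0.11, 0.99) = 0.99
(((R ∧ R) ∨ P) ∨ R) = max(0.99, 0.11) = 0.99
((((R ∧ R) ∨ P) ∨ R) ∧ Q) = min(0.99, 0.4) = 0.4
(((Q ⊃ R) ∨ P) ⊃ ((((R ∧ R) ∨ P) ∨ R) ∧ Q)): min(1, 1 − 0.99 + 0.4) = 0.41
((((R ⊃ ¬P) ⊃ S) ∧ ((Q ⊃ S) ∧ ¬R)) ∨ (((Q ⊃ R) ∨ P) ⊃ ((((R ∧ R) ∨ P) ∨ R) ∧ Q))) = max(0.61, 0.41) = 0.61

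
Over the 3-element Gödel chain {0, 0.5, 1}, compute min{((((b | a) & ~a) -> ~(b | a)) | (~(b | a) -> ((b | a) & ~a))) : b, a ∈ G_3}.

Every assignment gives 1. For instance at b = 0, a = 0:
  (b | a) = max(0, 0) = 0
  ~a: Gödel ¬ of 0 = 1 (operand is 0)
  ((b | a) & ~a) = min(0, 1) = 0
  (b | a) = max(0, 0) = 0
  ~(b | a): Gödel ¬ of 0 = 1 (operand is 0)
  (((b | a) & ~a) -> ~(b | a)): 0 ≤ 1, so result = 1
  (b | a) = max(0, 0) = 0
  ~(b | a): Gödel ¬ of 0 = 1 (operand is 0)
  (b | a) = max(0, 0) = 0
  ~a: Gödel ¬ of 0 = 1 (operand is 0)
  ((b | a) & ~a) = min(0, 1) = 0
  (~(b | a) -> ((b | a) & ~a)): 1 > 0, so result = 0
  ((((b | a) & ~a) -> ~(b | a)) | (~(b | a) -> ((b | a) & ~a))) = max(1, 0) = 1
All 9 assignments give value 1 — the formula is a G_3-tautology.

1.00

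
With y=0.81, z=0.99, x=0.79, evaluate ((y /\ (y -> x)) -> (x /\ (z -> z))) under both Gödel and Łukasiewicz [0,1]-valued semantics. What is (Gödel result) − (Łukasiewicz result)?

Gödel evaluation:
  (y -> x): 0.81 > 0.79, so result = 0.79
  (y /\ (y -> x)) = min(0.81, 0.79) = 0.79
  (z -> z): 0.99 ≤ 0.99, so result = 1
  (x /\ (z -> z)) = min(0.79, 1) = 0.79
  ((y /\ (y -> x)) -> (x /\ (z -> z))): 0.79 ≤ 0.79, so result = 1
  Gödel value = 1
Łukasiewicz evaluation:
  (y -> x): min(1, 1 − 0.81 + 0.79) = 0.98
  (y /\ (y -> x)) = min(0.81, 0.98) = 0.81
  (z -> z): min(1, 1 − 0.99 + 0.99) = 1
  (x /\ (z -> z)) = min(0.79, 1) = 0.79
  ((y /\ (y -> x)) -> (x /\ (z -> z))): min(1, 1 − 0.81 + 0.79) = 0.98
  Łukasiewicz value = 0.98
Difference: 1 − 0.98 = 0.02

0.02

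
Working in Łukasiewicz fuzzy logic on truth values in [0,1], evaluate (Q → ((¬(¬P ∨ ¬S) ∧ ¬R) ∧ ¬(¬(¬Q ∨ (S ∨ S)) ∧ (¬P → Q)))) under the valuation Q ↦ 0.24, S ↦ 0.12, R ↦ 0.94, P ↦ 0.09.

¬P: Łukasiewicz ¬ gives 1 − 0.09 = 0.91
¬S: Łukasiewicz ¬ gives 1 − 0.12 = 0.88
(¬P ∨ ¬S) = max(0.91, 0.88) = 0.91
¬(¬P ∨ ¬S): Łukasiewicz ¬ gives 1 − 0.91 = 0.09
¬R: Łukasiewicz ¬ gives 1 − 0.94 = 0.06
(¬(¬P ∨ ¬S) ∧ ¬R) = min(0.09, 0.06) = 0.06
¬Q: Łukasiewicz ¬ gives 1 − 0.24 = 0.76
(S ∨ S) = max(0.12, 0.12) = 0.12
(¬Q ∨ (S ∨ S)) = max(0.76, 0.12) = 0.76
¬(¬Q ∨ (S ∨ S)): Łukasiewicz ¬ gives 1 − 0.76 = 0.24
¬P: Łukasiewicz ¬ gives 1 − 0.09 = 0.91
(¬P → Q): min(1, 1 − 0.91 + 0.24) = 0.33
(¬(¬Q ∨ (S ∨ S)) ∧ (¬P → Q)) = min(0.24, 0.33) = 0.24
¬(¬(¬Q ∨ (S ∨ S)) ∧ (¬P → Q)): Łukasiewicz ¬ gives 1 − 0.24 = 0.76
((¬(¬P ∨ ¬S) ∧ ¬R) ∧ ¬(¬(¬Q ∨ (S ∨ S)) ∧ (¬P → Q))) = min(0.06, 0.76) = 0.06
(Q → ((¬(¬P ∨ ¬S) ∧ ¬R) ∧ ¬(¬(¬Q ∨ (S ∨ S)) ∧ (¬P → Q)))): min(1, 1 − 0.24 + 0.06) = 0.82

0.82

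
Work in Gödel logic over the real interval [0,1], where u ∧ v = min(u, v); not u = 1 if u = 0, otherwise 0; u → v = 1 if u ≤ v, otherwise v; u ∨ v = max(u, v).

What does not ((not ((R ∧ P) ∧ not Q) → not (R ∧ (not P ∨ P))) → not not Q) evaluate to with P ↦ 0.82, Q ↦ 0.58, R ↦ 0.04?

(R ∧ P) = min(0.04, 0.82) = 0.04
not Q: Gödel ¬ of 0.58 = 0 (operand ≠ 0)
((R ∧ P) ∧ not Q) = min(0.04, 0) = 0
not ((R ∧ P) ∧ not Q): Gödel ¬ of 0 = 1 (operand is 0)
not P: Gödel ¬ of 0.82 = 0 (operand ≠ 0)
(not P ∨ P) = max(0, 0.82) = 0.82
(R ∧ (not P ∨ P)) = min(0.04, 0.82) = 0.04
not (R ∧ (not P ∨ P)): Gödel ¬ of 0.04 = 0 (operand ≠ 0)
(not ((R ∧ P) ∧ not Q) → not (R ∧ (not P ∨ P))): 1 > 0, so result = 0
not Q: Gödel ¬ of 0.58 = 0 (operand ≠ 0)
not not Q: Gödel ¬ of 0 = 1 (operand is 0)
((not ((R ∧ P) ∧ not Q) → not (R ∧ (not P ∨ P))) → not not Q): 0 ≤ 1, so result = 1
not ((not ((R ∧ P) ∧ not Q) → not (R ∧ (not P ∨ P))) → not not Q): Gödel ¬ of 1 = 0 (operand ≠ 0)

0.00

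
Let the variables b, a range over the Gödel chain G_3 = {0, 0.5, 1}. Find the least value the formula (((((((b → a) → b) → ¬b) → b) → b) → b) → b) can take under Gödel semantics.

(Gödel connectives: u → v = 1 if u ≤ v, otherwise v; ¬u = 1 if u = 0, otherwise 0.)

0.50

The minimum is attained at b = 0.5, a = 0:
  (b → a): 0.5 > 0, so result = 0
  ((b → a) → b): 0 ≤ 0.5, so result = 1
  ¬b: Gödel ¬ of 0.5 = 0 (operand ≠ 0)
  (((b → a) → b) → ¬b): 1 > 0, so result = 0
  ((((b → a) → b) → ¬b) → b): 0 ≤ 0.5, so result = 1
  (((((b → a) → b) → ¬b) → b) → b): 1 > 0.5, so result = 0.5
  ((((((b → a) → b) → ¬b) → b) → b) → b): 0.5 ≤ 0.5, so result = 1
  (((((((b → a) → b) → ¬b) → b) → b) → b) → b): 1 > 0.5, so result = 0.5
Checking all 9 assignments confirms none give a value below 0.50.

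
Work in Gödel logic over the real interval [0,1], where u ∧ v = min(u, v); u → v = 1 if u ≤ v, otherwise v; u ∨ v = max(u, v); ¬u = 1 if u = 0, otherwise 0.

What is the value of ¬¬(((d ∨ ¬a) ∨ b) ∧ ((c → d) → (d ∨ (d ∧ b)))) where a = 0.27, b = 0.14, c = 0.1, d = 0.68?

1.00

¬a: Gödel ¬ of 0.27 = 0 (operand ≠ 0)
(d ∨ ¬a) = max(0.68, 0) = 0.68
((d ∨ ¬a) ∨ b) = max(0.68, 0.14) = 0.68
(c → d): 0.1 ≤ 0.68, so result = 1
(d ∧ b) = min(0.68, 0.14) = 0.14
(d ∨ (d ∧ b)) = max(0.68, 0.14) = 0.68
((c → d) → (d ∨ (d ∧ b))): 1 > 0.68, so result = 0.68
(((d ∨ ¬a) ∨ b) ∧ ((c → d) → (d ∨ (d ∧ b)))) = min(0.68, 0.68) = 0.68
¬(((d ∨ ¬a) ∨ b) ∧ ((c → d) → (d ∨ (d ∧ b)))): Gödel ¬ of 0.68 = 0 (operand ≠ 0)
¬¬(((d ∨ ¬a) ∨ b) ∧ ((c → d) → (d ∨ (d ∧ b)))): Gödel ¬ of 0 = 1 (operand is 0)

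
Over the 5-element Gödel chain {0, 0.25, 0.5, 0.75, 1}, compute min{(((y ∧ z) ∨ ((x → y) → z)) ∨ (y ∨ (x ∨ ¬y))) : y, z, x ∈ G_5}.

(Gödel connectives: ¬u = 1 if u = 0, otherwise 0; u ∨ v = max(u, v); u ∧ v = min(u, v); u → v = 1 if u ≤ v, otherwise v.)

0.25

The minimum is attained at y = 0.25, z = 0, x = 0:
  (y ∧ z) = min(0.25, 0) = 0
  (x → y): 0 ≤ 0.25, so result = 1
  ((x → y) → z): 1 > 0, so result = 0
  ((y ∧ z) ∨ ((x → y) → z)) = max(0, 0) = 0
  ¬y: Gödel ¬ of 0.25 = 0 (operand ≠ 0)
  (x ∨ ¬y) = max(0, 0) = 0
  (y ∨ (x ∨ ¬y)) = max(0.25, 0) = 0.25
  (((y ∧ z) ∨ ((x → y) → z)) ∨ (y ∨ (x ∨ ¬y))) = max(0, 0.25) = 0.25
Checking all 125 assignments confirms none give a value below 0.25.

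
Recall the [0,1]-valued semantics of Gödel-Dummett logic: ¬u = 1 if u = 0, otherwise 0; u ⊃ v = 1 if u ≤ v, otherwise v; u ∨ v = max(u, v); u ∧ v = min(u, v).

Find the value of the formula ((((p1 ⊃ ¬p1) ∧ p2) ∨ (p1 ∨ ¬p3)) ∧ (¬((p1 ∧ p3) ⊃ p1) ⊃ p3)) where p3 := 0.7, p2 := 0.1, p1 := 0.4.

¬p1: Gödel ¬ of 0.4 = 0 (operand ≠ 0)
(p1 ⊃ ¬p1): 0.4 > 0, so result = 0
((p1 ⊃ ¬p1) ∧ p2) = min(0, 0.1) = 0
¬p3: Gödel ¬ of 0.7 = 0 (operand ≠ 0)
(p1 ∨ ¬p3) = max(0.4, 0) = 0.4
(((p1 ⊃ ¬p1) ∧ p2) ∨ (p1 ∨ ¬p3)) = max(0, 0.4) = 0.4
(p1 ∧ p3) = min(0.4, 0.7) = 0.4
((p1 ∧ p3) ⊃ p1): 0.4 ≤ 0.4, so result = 1
¬((p1 ∧ p3) ⊃ p1): Gödel ¬ of 1 = 0 (operand ≠ 0)
(¬((p1 ∧ p3) ⊃ p1) ⊃ p3): 0 ≤ 0.7, so result = 1
((((p1 ⊃ ¬p1) ∧ p2) ∨ (p1 ∨ ¬p3)) ∧ (¬((p1 ∧ p3) ⊃ p1) ⊃ p3)) = min(0.4, 1) = 0.4

0.40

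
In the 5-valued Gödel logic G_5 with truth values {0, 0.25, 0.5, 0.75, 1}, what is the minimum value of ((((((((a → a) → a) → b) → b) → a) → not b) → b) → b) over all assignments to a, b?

0.25

The minimum is attained at a = 0.25, b = 0.25:
  (a → a): 0.25 ≤ 0.25, so result = 1
  ((a → a) → a): 1 > 0.25, so result = 0.25
  (((a → a) → a) → b): 0.25 ≤ 0.25, so result = 1
  ((((a → a) → a) → b) → b): 1 > 0.25, so result = 0.25
  (((((a → a) → a) → b) → b) → a): 0.25 ≤ 0.25, so result = 1
  not b: Gödel ¬ of 0.25 = 0 (operand ≠ 0)
  ((((((a → a) → a) → b) → b) → a) → not b): 1 > 0, so result = 0
  (((((((a → a) → a) → b) → b) → a) → not b) → b): 0 ≤ 0.25, so result = 1
  ((((((((a → a) → a) → b) → b) → a) → not b) → b) → b): 1 > 0.25, so result = 0.25
Checking all 25 assignments confirms none give a value below 0.25.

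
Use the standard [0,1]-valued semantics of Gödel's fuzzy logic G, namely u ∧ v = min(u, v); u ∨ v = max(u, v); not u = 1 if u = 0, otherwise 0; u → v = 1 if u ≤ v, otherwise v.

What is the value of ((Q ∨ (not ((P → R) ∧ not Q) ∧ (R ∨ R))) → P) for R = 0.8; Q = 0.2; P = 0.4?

0.40

(P → R): 0.4 ≤ 0.8, so result = 1
not Q: Gödel ¬ of 0.2 = 0 (operand ≠ 0)
((P → R) ∧ not Q) = min(1, 0) = 0
not ((P → R) ∧ not Q): Gödel ¬ of 0 = 1 (operand is 0)
(R ∨ R) = max(0.8, 0.8) = 0.8
(not ((P → R) ∧ not Q) ∧ (R ∨ R)) = min(1, 0.8) = 0.8
(Q ∨ (not ((P → R) ∧ not Q) ∧ (R ∨ R))) = max(0.2, 0.8) = 0.8
((Q ∨ (not ((P → R) ∧ not Q) ∧ (R ∨ R))) → P): 0.8 > 0.4, so result = 0.4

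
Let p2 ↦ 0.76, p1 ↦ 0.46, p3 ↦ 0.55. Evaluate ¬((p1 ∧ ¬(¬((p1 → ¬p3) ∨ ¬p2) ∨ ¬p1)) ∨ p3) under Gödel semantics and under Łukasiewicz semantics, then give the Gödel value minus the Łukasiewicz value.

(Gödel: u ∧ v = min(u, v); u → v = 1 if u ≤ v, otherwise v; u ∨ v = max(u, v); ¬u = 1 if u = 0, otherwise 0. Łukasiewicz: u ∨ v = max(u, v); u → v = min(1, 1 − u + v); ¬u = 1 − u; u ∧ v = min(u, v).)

-0.45

Gödel evaluation:
  ¬p3: Gödel ¬ of 0.55 = 0 (operand ≠ 0)
  (p1 → ¬p3): 0.46 > 0, so result = 0
  ¬p2: Gödel ¬ of 0.76 = 0 (operand ≠ 0)
  ((p1 → ¬p3) ∨ ¬p2) = max(0, 0) = 0
  ¬((p1 → ¬p3) ∨ ¬p2): Gödel ¬ of 0 = 1 (operand is 0)
  ¬p1: Gödel ¬ of 0.46 = 0 (operand ≠ 0)
  (¬((p1 → ¬p3) ∨ ¬p2) ∨ ¬p1) = max(1, 0) = 1
  ¬(¬((p1 → ¬p3) ∨ ¬p2) ∨ ¬p1): Gödel ¬ of 1 = 0 (operand ≠ 0)
  (p1 ∧ ¬(¬((p1 → ¬p3) ∨ ¬p2) ∨ ¬p1)) = min(0.46, 0) = 0
  ((p1 ∧ ¬(¬((p1 → ¬p3) ∨ ¬p2) ∨ ¬p1)) ∨ p3) = max(0, 0.55) = 0.55
  ¬((p1 ∧ ¬(¬((p1 → ¬p3) ∨ ¬p2) ∨ ¬p1)) ∨ p3): Gödel ¬ of 0.55 = 0 (operand ≠ 0)
  Gödel value = 0
Łukasiewicz evaluation:
  ¬p3: Łukasiewicz ¬ gives 1 − 0.55 = 0.45
  (p1 → ¬p3): min(1, 1 − 0.46 + 0.45) = 0.99
  ¬p2: Łukasiewicz ¬ gives 1 − 0.76 = 0.24
  ((p1 → ¬p3) ∨ ¬p2) = max(0.99, 0.24) = 0.99
  ¬((p1 → ¬p3) ∨ ¬p2): Łukasiewicz ¬ gives 1 − 0.99 = 0.01
  ¬p1: Łukasiewicz ¬ gives 1 − 0.46 = 0.54
  (¬((p1 → ¬p3) ∨ ¬p2) ∨ ¬p1) = max(0.01, 0.54) = 0.54
  ¬(¬((p1 → ¬p3) ∨ ¬p2) ∨ ¬p1): Łukasiewicz ¬ gives 1 − 0.54 = 0.46
  (p1 ∧ ¬(¬((p1 → ¬p3) ∨ ¬p2) ∨ ¬p1)) = min(0.46, 0.46) = 0.46
  ((p1 ∧ ¬(¬((p1 → ¬p3) ∨ ¬p2) ∨ ¬p1)) ∨ p3) = max(0.46, 0.55) = 0.55
  ¬((p1 ∧ ¬(¬((p1 → ¬p3) ∨ ¬p2) ∨ ¬p1)) ∨ p3): Łukasiewicz ¬ gives 1 − 0.55 = 0.45
  Łukasiewicz value = 0.45
Difference: 0 − 0.45 = -0.45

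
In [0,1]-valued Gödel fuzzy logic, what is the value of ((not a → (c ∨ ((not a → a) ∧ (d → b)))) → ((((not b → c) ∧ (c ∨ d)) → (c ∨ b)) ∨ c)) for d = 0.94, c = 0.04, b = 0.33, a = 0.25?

not a: Gödel ¬ of 0.25 = 0 (operand ≠ 0)
not a: Gödel ¬ of 0.25 = 0 (operand ≠ 0)
(not a → a): 0 ≤ 0.25, so result = 1
(d → b): 0.94 > 0.33, so result = 0.33
((not a → a) ∧ (d → b)) = min(1, 0.33) = 0.33
(c ∨ ((not a → a) ∧ (d → b))) = max(0.04, 0.33) = 0.33
(not a → (c ∨ ((not a → a) ∧ (d → b)))): 0 ≤ 0.33, so result = 1
not b: Gödel ¬ of 0.33 = 0 (operand ≠ 0)
(not b → c): 0 ≤ 0.04, so result = 1
(c ∨ d) = max(0.04, 0.94) = 0.94
((not b → c) ∧ (c ∨ d)) = min(1, 0.94) = 0.94
(c ∨ b) = max(0.04, 0.33) = 0.33
(((not b → c) ∧ (c ∨ d)) → (c ∨ b)): 0.94 > 0.33, so result = 0.33
((((not b → c) ∧ (c ∨ d)) → (c ∨ b)) ∨ c) = max(0.33, 0.04) = 0.33
((not a → (c ∨ ((not a → a) ∧ (d → b)))) → ((((not b → c) ∧ (c ∨ d)) → (c ∨ b)) ∨ c)): 1 > 0.33, so result = 0.33

0.33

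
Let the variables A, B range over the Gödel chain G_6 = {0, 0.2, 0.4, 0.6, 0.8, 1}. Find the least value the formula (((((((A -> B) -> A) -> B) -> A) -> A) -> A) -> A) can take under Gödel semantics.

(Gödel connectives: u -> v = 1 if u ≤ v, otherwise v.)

0.20

The minimum is attained at A = 0.2, B = 0:
  (A -> B): 0.2 > 0, so result = 0
  ((A -> B) -> A): 0 ≤ 0.2, so result = 1
  (((A -> B) -> A) -> B): 1 > 0, so result = 0
  ((((A -> B) -> A) -> B) -> A): 0 ≤ 0.2, so result = 1
  (((((A -> B) -> A) -> B) -> A) -> A): 1 > 0.2, so result = 0.2
  ((((((A -> B) -> A) -> B) -> A) -> A) -> A): 0.2 ≤ 0.2, so result = 1
  (((((((A -> B) -> A) -> B) -> A) -> A) -> A) -> A): 1 > 0.2, so result = 0.2
Checking all 36 assignments confirms none give a value below 0.20.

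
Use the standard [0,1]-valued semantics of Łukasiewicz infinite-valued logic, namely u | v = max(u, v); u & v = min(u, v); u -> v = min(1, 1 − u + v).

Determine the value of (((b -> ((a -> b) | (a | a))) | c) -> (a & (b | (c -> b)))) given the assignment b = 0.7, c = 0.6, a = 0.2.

(a -> b): min(1, 1 − 0.2 + 0.7) = 1
(a | a) = max(0.2, 0.2) = 0.2
((a -> b) | (a | a)) = max(1, 0.2) = 1
(b -> ((a -> b) | (a | a))): min(1, 1 − 0.7 + 1) = 1
((b -> ((a -> b) | (a | a))) | c) = max(1, 0.6) = 1
(c -> b): min(1, 1 − 0.6 + 0.7) = 1
(b | (c -> b)) = max(0.7, 1) = 1
(a & (b | (c -> b))) = min(0.2, 1) = 0.2
(((b -> ((a -> b) | (a | a))) | c) -> (a & (b | (c -> b)))): min(1, 1 − 1 + 0.2) = 0.2

0.20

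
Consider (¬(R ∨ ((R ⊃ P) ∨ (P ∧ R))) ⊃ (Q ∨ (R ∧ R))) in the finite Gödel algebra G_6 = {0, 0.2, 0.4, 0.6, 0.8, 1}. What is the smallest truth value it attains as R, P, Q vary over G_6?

1.00

Every assignment gives 1. For instance at R = 0, P = 0, Q = 0:
  (R ⊃ P): 0 ≤ 0, so result = 1
  (P ∧ R) = min(0, 0) = 0
  ((R ⊃ P) ∨ (P ∧ R)) = max(1, 0) = 1
  (R ∨ ((R ⊃ P) ∨ (P ∧ R))) = max(0, 1) = 1
  ¬(R ∨ ((R ⊃ P) ∨ (P ∧ R))): Gödel ¬ of 1 = 0 (operand ≠ 0)
  (R ∧ R) = min(0, 0) = 0
  (Q ∨ (R ∧ R)) = max(0, 0) = 0
  (¬(R ∨ ((R ⊃ P) ∨ (P ∧ R))) ⊃ (Q ∨ (R ∧ R))): 0 ≤ 0, so result = 1
All 216 assignments give value 1 — the formula is a G_6-tautology.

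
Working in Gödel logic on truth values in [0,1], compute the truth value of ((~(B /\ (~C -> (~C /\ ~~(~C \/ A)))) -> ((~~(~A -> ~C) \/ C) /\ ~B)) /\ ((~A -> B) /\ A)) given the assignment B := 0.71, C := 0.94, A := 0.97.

~C: Gödel ¬ of 0.94 = 0 (operand ≠ 0)
~C: Gödel ¬ of 0.94 = 0 (operand ≠ 0)
~C: Gödel ¬ of 0.94 = 0 (operand ≠ 0)
(~C \/ A) = max(0, 0.97) = 0.97
~(~C \/ A): Gödel ¬ of 0.97 = 0 (operand ≠ 0)
~~(~C \/ A): Gödel ¬ of 0 = 1 (operand is 0)
(~C /\ ~~(~C \/ A)) = min(0, 1) = 0
(~C -> (~C /\ ~~(~C \/ A))): 0 ≤ 0, so result = 1
(B /\ (~C -> (~C /\ ~~(~C \/ A)))) = min(0.71, 1) = 0.71
~(B /\ (~C -> (~C /\ ~~(~C \/ A)))): Gödel ¬ of 0.71 = 0 (operand ≠ 0)
~A: Gödel ¬ of 0.97 = 0 (operand ≠ 0)
~C: Gödel ¬ of 0.94 = 0 (operand ≠ 0)
(~A -> ~C): 0 ≤ 0, so result = 1
~(~A -> ~C): Gödel ¬ of 1 = 0 (operand ≠ 0)
~~(~A -> ~C): Gödel ¬ of 0 = 1 (operand is 0)
(~~(~A -> ~C) \/ C) = max(1, 0.94) = 1
~B: Gödel ¬ of 0.71 = 0 (operand ≠ 0)
((~~(~A -> ~C) \/ C) /\ ~B) = min(1, 0) = 0
(~(B /\ (~C -> (~C /\ ~~(~C \/ A)))) -> ((~~(~A -> ~C) \/ C) /\ ~B)): 0 ≤ 0, so result = 1
~A: Gödel ¬ of 0.97 = 0 (operand ≠ 0)
(~A -> B): 0 ≤ 0.71, so result = 1
((~A -> B) /\ A) = min(1, 0.97) = 0.97
((~(B /\ (~C -> (~C /\ ~~(~C \/ A)))) -> ((~~(~A -> ~C) \/ C) /\ ~B)) /\ ((~A -> B) /\ A)) = min(1, 0.97) = 0.97

0.97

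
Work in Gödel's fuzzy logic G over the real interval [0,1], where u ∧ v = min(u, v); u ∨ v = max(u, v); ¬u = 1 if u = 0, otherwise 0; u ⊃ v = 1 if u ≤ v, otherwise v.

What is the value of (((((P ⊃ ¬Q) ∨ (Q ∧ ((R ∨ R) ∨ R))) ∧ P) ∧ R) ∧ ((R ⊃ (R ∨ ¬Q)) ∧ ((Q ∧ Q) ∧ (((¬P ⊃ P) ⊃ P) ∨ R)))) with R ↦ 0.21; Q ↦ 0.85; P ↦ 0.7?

¬Q: Gödel ¬ of 0.85 = 0 (operand ≠ 0)
(P ⊃ ¬Q): 0.7 > 0, so result = 0
(R ∨ R) = max(0.21, 0.21) = 0.21
((R ∨ R) ∨ R) = max(0.21, 0.21) = 0.21
(Q ∧ ((R ∨ R) ∨ R)) = min(0.85, 0.21) = 0.21
((P ⊃ ¬Q) ∨ (Q ∧ ((R ∨ R) ∨ R))) = max(0, 0.21) = 0.21
(((P ⊃ ¬Q) ∨ (Q ∧ ((R ∨ R) ∨ R))) ∧ P) = min(0.21, 0.7) = 0.21
((((P ⊃ ¬Q) ∨ (Q ∧ ((R ∨ R) ∨ R))) ∧ P) ∧ R) = min(0.21, 0.21) = 0.21
¬Q: Gödel ¬ of 0.85 = 0 (operand ≠ 0)
(R ∨ ¬Q) = max(0.21, 0) = 0.21
(R ⊃ (R ∨ ¬Q)): 0.21 ≤ 0.21, so result = 1
(Q ∧ Q) = min(0.85, 0.85) = 0.85
¬P: Gödel ¬ of 0.7 = 0 (operand ≠ 0)
(¬P ⊃ P): 0 ≤ 0.7, so result = 1
((¬P ⊃ P) ⊃ P): 1 > 0.7, so result = 0.7
(((¬P ⊃ P) ⊃ P) ∨ R) = max(0.7, 0.21) = 0.7
((Q ∧ Q) ∧ (((¬P ⊃ P) ⊃ P) ∨ R)) = min(0.85, 0.7) = 0.7
((R ⊃ (R ∨ ¬Q)) ∧ ((Q ∧ Q) ∧ (((¬P ⊃ P) ⊃ P) ∨ R))) = min(1, 0.7) = 0.7
(((((P ⊃ ¬Q) ∨ (Q ∧ ((R ∨ R) ∨ R))) ∧ P) ∧ R) ∧ ((R ⊃ (R ∨ ¬Q)) ∧ ((Q ∧ Q) ∧ (((¬P ⊃ P) ⊃ P) ∨ R)))) = min(0.21, 0.7) = 0.21

0.21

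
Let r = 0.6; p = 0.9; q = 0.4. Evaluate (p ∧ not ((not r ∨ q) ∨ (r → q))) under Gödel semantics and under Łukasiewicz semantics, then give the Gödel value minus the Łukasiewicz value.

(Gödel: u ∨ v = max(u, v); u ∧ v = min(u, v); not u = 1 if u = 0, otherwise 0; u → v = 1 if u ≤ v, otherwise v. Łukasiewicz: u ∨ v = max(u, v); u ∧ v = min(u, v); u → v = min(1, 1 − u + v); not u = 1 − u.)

-0.20

Gödel evaluation:
  not r: Gödel ¬ of 0.6 = 0 (operand ≠ 0)
  (not r ∨ q) = max(0, 0.4) = 0.4
  (r → q): 0.6 > 0.4, so result = 0.4
  ((not r ∨ q) ∨ (r → q)) = max(0.4, 0.4) = 0.4
  not ((not r ∨ q) ∨ (r → q)): Gödel ¬ of 0.4 = 0 (operand ≠ 0)
  (p ∧ not ((not r ∨ q) ∨ (r → q))) = min(0.9, 0) = 0
  Gödel value = 0
Łukasiewicz evaluation:
  not r: Łukasiewicz ¬ gives 1 − 0.6 = 0.4
  (not r ∨ q) = max(0.4, 0.4) = 0.4
  (r → q): min(1, 1 − 0.6 + 0.4) = 0.8
  ((not r ∨ q) ∨ (r → q)) = max(0.4, 0.8) = 0.8
  not ((not r ∨ q) ∨ (r → q)): Łukasiewicz ¬ gives 1 − 0.8 = 0.2
  (p ∧ not ((not r ∨ q) ∨ (r → q))) = min(0.9, 0.2) = 0.2
  Łukasiewicz value = 0.2
Difference: 0 − 0.2 = -0.20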